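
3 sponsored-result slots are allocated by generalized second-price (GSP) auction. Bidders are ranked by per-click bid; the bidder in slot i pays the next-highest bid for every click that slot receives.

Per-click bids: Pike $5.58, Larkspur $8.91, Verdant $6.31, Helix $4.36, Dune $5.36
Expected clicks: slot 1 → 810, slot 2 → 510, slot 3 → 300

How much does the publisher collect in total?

Total revenue: $9564.90

Ranked by bid: $8.91 (Larkspur) > $6.31 (Verdant) > $5.58 (Pike) > $5.36 (Dune) > …
Slot 1: Larkspur pays $6.31 × 810 = $5111.10
Slot 2: Verdant pays $5.58 × 510 = $2845.80
Slot 3: Pike pays $5.36 × 300 = $1608.00
Total = $9564.90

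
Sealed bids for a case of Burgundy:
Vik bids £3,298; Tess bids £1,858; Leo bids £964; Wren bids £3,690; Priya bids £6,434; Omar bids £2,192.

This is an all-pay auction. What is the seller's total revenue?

All-pay auction: the highest bidder wins the item, but every bidder pays their own bid.
Bids ranked: 6,434 (Priya) > 3,690 (Wren) > 3,298 (Vik) > 2,192 (Omar) > 1,858 (Tess) > 964 (Leo)
Priya wins with the top bid; all bids are sunk regardless.
Every bidder forfeits their bid regardless of winning.
Revenue = 3,298 + 1,858 + 964 + 3,690 + 6,434 + 2,192 = £18,436.

Total revenue: £18,436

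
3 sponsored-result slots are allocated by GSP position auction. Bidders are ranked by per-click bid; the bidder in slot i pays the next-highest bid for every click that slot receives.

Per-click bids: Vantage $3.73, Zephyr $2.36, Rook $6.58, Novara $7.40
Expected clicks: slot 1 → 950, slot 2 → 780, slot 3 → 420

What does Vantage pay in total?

Ranked by bid: $7.40 (Novara) > $6.58 (Rook) > $3.73 (Vantage) > $2.36 (Zephyr)
Vantage holds slot 3 → pays next bid $2.36 × 420 clicks = $991.20.

Vantage pays $991.20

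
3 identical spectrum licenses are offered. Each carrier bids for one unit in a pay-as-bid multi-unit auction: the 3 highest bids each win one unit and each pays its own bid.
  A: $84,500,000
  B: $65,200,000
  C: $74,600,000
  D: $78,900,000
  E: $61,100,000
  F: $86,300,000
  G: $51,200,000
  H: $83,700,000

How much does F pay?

Sorting: 86,300,000 (F), 84,500,000 (A), 83,700,000 (H), 78,900,000 (D), 74,600,000 (C), …
Winners (3 units): F, A, H.
F wins → own bid $86,300,000.

F pays $86,300,000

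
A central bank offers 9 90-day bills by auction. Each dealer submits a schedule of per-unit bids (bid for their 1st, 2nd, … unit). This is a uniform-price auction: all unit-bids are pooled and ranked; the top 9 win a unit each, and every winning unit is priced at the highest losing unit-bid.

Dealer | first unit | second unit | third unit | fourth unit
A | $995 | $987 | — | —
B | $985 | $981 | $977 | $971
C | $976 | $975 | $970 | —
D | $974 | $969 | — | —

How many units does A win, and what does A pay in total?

Merging the schedules and taking the best 9: 995 (A-1), 987 (A-2), 985 (B-1), 981 (B-2), 977 (B-3), 976 (C-1), 975 (C-2), 974 (D-1), 971 (B-4)
The (k+1)-th unit-bid is $970.
A wins 2 unit(s) at $970 each.

A: 2 units, pays $1,940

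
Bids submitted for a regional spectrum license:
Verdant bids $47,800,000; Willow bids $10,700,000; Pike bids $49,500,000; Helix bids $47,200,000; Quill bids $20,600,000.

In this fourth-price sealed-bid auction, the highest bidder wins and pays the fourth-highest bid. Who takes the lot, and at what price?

Bids ranked: 49,500,000 (Pike) > 47,800,000 (Verdant) > 47,200,000 (Helix) > 20,600,000 (Quill) > 10,700,000 (Willow)
Pike wins; payment is bid #4 in the ranking = $20,600,000.

Pike pays $20,600,000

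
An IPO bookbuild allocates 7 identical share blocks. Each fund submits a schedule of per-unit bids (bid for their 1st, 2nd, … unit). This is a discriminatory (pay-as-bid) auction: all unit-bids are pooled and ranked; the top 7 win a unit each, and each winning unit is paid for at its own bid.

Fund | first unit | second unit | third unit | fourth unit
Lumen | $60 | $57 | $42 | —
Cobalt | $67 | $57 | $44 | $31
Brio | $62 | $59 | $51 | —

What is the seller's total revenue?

Pooled unit-bids ranked (top 7): 67 (Cobalt-1), 62 (Brio-1), 60 (Lumen-1), 59 (Brio-2), 57 (Lumen-2), 57 (Cobalt-2), 51 (Brio-3)
Next rejected bid: $44 (not a price — pay-as-bid).
Each winning unit pays its own bid.
Revenue = 67 + 62 + 60 + 59 + 57 + 57 + 51 = $413.

Total revenue: $413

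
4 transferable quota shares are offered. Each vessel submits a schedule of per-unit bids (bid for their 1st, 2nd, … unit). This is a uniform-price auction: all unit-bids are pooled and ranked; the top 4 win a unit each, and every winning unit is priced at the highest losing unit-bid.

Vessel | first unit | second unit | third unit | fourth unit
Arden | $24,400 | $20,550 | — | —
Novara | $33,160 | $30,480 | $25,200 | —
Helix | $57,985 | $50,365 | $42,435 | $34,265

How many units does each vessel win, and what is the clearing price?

Helix 4; clearing price $33,160

All unit-bids, highest first — top 4: 57,985 (Helix-1), 50,365 (Helix-2), 42,435 (Helix-3), 34,265 (Helix-4)
The (k+1)-th unit-bid is $33,160.
Allocation: Helix 4.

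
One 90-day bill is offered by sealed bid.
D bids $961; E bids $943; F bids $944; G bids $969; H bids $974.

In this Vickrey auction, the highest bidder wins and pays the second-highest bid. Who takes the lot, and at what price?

Bids in order: 974 (H) > 969 (G) > 961 (D) > 944 (F) > 943 (E)
H is highest; pays the second-highest bid, $969.

H pays $969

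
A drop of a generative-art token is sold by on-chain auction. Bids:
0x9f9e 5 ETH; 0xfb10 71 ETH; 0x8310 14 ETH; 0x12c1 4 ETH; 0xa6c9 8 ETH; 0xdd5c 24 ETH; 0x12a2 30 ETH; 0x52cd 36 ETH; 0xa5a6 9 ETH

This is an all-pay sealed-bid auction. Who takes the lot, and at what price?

Bids in order: 71 (0xfb10) > 36 (0x52cd) > 30 (0x12a2) > 24 (0xdd5c) > 14 (0x8310) > 9 (0xa5a6) > …
0xfb10 wins with the top bid; all bids are sunk regardless.

0xfb10 pays 71 ETH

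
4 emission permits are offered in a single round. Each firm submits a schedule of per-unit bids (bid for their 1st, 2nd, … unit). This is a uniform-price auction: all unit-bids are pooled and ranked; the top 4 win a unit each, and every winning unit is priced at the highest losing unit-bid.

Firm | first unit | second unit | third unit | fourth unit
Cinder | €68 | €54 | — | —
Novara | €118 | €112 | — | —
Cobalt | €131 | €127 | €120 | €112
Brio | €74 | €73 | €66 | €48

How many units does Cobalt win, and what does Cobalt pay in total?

Pooled unit-bids ranked (top 4): 131 (Cobalt-1), 127 (Cobalt-2), 120 (Cobalt-3), 118 (Novara-1)
The (k+1)-th unit-bid is €112.
Cobalt wins 3 unit(s) at €112 each.

Cobalt: 3 units, pays €336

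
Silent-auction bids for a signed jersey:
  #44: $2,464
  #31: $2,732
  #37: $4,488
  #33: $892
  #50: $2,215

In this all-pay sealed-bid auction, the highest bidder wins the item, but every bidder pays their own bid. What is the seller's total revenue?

Total revenue: $12,791

All-pay sealed-bid auction: the highest bidder wins the item, but every bidder pays their own bid.
Sorting bids: 4,488 (#37) > 2,732 (#31) > 2,464 (#44) > 2,215 (#50) > 892 (#33)
#37 wins with the top bid; all bids are sunk regardless.
Every bidder forfeits their bid regardless of winning.
Revenue = 2,464 + 2,732 + 4,488 + 892 + 2,215 = $12,791.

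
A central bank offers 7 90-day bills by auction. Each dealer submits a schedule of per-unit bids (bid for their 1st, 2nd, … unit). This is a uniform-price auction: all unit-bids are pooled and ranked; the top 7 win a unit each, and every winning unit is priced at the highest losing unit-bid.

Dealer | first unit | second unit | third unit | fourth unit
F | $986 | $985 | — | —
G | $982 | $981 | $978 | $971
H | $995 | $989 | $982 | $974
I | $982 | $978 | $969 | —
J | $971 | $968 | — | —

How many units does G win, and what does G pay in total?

All unit-bids, highest first — top 7: 995 (H-1), 989 (H-2), 986 (F-1), 985 (F-2), 982 (G-1), 982 (H-3), 982 (I-1)
The (k+1)-th unit-bid is $981.
G wins 1 unit(s) at $981 each.

G: 1 unit, pays $981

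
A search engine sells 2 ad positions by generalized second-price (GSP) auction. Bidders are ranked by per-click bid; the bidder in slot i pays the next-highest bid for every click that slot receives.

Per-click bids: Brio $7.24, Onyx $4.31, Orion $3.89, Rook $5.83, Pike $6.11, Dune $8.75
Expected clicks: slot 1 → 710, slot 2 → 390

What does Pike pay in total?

Pike pays $0.00

Sorting advertisers: $8.75 (Dune) > $7.24 (Brio) > $6.11 (Pike) > …
Pike ranks below slot 2 → no slot, pays nothing.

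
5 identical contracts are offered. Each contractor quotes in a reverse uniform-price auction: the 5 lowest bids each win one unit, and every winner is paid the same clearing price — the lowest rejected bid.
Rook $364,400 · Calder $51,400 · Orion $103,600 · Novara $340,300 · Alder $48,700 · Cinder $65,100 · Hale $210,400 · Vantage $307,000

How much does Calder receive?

Bids ranked low→high: 48,700 (Alder), 51,400 (Calder), 65,100 (Cinder), 103,600 (Orion), 210,400 (Hale), 307,000 (Vantage), 340,300 (Novara), …
Lowest 5: Alder, Calder, Cinder, Orion, Hale.
First losing bid is Vantage's $307,000, which sets the uniform price.
Calder wins → is paid $307,000.

Calder is paid $307,000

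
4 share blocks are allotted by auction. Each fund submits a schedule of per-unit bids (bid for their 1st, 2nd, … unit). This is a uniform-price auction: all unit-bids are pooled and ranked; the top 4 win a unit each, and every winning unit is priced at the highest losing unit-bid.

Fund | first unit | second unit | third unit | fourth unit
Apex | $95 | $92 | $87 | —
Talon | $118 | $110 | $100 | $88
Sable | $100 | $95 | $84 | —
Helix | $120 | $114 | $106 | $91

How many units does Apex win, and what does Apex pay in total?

Pooled unit-bids ranked (top 4): 120 (Helix-1), 118 (Talon-1), 114 (Helix-2), 110 (Talon-2)
The (k+1)-th unit-bid is $106.
Apex wins 0 unit(s) at $106 each.

Apex: 0 units, pays $0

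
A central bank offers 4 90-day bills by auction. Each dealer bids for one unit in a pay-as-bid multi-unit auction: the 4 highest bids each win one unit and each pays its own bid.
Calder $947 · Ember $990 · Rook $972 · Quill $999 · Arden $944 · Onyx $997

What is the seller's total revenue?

Sorting: 999 (Quill), 997 (Onyx), 990 (Ember), 972 (Rook), 947 (Calder), 944 (Arden)
The 4 highest are Quill, Onyx, Ember, Rook.
Total revenue = 999 + 997 + 990 + 972 = $3,958.

Total revenue: $3,958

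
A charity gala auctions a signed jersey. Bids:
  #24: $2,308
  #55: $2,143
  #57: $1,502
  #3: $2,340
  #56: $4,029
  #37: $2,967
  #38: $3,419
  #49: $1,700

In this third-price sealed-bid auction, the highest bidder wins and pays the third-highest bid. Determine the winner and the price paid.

#56 pays $2,967

Bids ranked: 4,029 (#56) > 3,419 (#38) > 2,967 (#37) > 2,340 (#3) > 2,308 (#24) > 2,143 (#55) > …
#56 wins; payment is bid #3 in the ranking = $2,967.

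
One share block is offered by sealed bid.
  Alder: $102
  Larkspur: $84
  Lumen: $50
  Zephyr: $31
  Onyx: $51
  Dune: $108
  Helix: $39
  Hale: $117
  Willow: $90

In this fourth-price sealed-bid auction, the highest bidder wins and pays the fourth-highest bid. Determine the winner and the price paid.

Rule: the highest bidder wins and pays the fourth-highest bid.
Sorting bids: 117 (Hale) > 108 (Dune) > 102 (Alder) > 90 (Willow) > 84 (Larkspur) > 51 (Onyx) > …
Hale wins; payment is bid #4 in the ranking = $90.

Hale pays $90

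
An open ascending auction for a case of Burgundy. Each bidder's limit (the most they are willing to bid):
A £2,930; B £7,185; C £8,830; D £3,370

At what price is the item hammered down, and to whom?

C wins at £7,185

Limits ranked: 8,830 (C) > 7,185 (B) > 3,370 (D) > 2,930 (A)
Once the price passes £7,185, only C is left; the hammer falls at B's limit of £7,185.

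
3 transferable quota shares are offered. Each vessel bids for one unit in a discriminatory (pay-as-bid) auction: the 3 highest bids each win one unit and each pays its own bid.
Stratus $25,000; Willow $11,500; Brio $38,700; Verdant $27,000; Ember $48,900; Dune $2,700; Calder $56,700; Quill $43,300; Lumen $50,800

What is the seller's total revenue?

Sorting: 56,700 (Calder), 50,800 (Lumen), 48,900 (Ember), 43,300 (Quill), 38,700 (Brio), …
The 3 highest are Calder, Lumen, Ember.
Total revenue = 56,700 + 50,800 + 48,900 = $156,400.

Total revenue: $156,400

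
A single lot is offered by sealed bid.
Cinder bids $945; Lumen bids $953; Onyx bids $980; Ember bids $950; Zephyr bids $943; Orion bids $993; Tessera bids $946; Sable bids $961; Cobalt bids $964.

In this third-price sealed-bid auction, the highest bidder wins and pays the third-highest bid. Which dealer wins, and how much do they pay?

Orion pays $964

Rule: the highest bidder wins and pays the third-highest bid.
Bids ranked: 993 (Orion) > 980 (Onyx) > 964 (Cobalt) > 961 (Sable) > 953 (Lumen) > 950 (Ember) > …
Orion is highest; pays the third-highest bid, $964.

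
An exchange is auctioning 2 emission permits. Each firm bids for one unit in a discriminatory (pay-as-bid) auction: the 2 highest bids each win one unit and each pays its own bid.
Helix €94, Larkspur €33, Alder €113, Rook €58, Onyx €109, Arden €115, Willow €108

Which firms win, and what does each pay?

Arden €115, Alder €113

Sorting: 115 (Arden), 113 (Alder), 109 (Onyx), 108 (Willow), …
Winners (2 units): Arden, Alder.
Each winner pays its own bid: Arden €115, Alder €113.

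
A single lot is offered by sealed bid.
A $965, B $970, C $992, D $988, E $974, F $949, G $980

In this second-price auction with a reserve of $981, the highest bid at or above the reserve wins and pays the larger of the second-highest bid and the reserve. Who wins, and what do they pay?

C pays $988

Bids in order: 992 (C) > 988 (D) > 980 (G) > 974 (E) > 970 (B) > 965 (A) > …
Highest eligible bid: C at $992.
Second-highest bid $988 exceeds the reserve $981 → payment $988.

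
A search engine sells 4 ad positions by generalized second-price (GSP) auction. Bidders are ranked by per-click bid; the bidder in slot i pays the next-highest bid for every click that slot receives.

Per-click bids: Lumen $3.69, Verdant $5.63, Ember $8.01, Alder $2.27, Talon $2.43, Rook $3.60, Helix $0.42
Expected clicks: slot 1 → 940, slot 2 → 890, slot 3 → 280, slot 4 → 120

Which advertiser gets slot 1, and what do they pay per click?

Sorting advertisers: $8.01 (Ember) > $5.63 (Verdant) > $3.69 (Lumen) > $3.60 (Rook) > $2.43 (Talon) > …
Slot 1 goes to the first-ranked bidder, Ember, who pays the next bid down: $5.63/click.

Ember; $5.63 per click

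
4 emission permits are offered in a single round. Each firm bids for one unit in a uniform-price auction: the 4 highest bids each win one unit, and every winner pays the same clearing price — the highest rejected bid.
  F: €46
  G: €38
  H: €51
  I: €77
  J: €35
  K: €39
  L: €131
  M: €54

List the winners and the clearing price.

L, I, M, H; each pays €46

Sorting: 131 (L), 77 (I), 54 (M), 51 (H), 46 (F), 39 (K), …
Top 4: L, I, M, H.
Highest unsuccessful bid: €46 → clearing price.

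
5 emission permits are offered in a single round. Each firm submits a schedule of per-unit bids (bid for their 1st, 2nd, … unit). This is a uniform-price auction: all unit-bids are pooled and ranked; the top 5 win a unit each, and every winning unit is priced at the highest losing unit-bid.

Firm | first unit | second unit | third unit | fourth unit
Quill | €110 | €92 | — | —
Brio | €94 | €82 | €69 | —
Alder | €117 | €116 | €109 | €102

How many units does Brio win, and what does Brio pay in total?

Brio: 0 units, pays €0

Pooled unit-bids ranked (top 5): 117 (Alder-1), 116 (Alder-2), 110 (Quill-1), 109 (Alder-3), 102 (Alder-4)
First bid not allocated: €94.
Brio wins 0 unit(s) at €94 each.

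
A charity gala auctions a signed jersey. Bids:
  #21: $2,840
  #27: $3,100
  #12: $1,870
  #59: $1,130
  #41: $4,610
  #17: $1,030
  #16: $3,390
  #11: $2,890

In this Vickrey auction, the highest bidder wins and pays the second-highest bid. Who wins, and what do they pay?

#41 pays $3,390

Bids ranked: 4,610 (#41) > 3,390 (#16) > 3,100 (#27) > 2,890 (#11) > 2,840 (#21) > 1,870 (#12) > …
#41 wins with the highest bid; price is set by the runner-up at $3,390.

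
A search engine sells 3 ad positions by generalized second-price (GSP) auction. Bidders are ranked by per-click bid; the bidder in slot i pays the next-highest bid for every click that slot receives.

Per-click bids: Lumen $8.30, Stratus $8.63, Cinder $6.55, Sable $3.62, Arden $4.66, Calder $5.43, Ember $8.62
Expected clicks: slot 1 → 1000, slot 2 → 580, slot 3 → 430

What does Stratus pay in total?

Stratus pays $8620.00

Sorting advertisers: $8.63 (Stratus) > $8.62 (Ember) > $8.30 (Lumen) > $6.55 (Cinder) > …
Stratus holds slot 1 → pays next bid $8.62 × 1000 clicks = $8620.00.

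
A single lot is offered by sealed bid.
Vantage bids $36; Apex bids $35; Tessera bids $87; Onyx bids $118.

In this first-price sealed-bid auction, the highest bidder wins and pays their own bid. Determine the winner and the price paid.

Bids ranked: 118 (Onyx) > 87 (Tessera) > 36 (Vantage) > 35 (Apex)
Onyx has the highest bid and pays exactly that: $118.

Onyx pays $118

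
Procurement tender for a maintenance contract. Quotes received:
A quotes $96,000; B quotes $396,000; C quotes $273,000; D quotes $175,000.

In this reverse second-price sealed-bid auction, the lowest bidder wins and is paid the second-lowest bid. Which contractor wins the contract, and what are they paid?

Bids in order: 96,000 (A) < 175,000 (D) < 273,000 (C) < 396,000 (B)
Second-price: A is paid D's bid of $175,000.

A is paid $175,000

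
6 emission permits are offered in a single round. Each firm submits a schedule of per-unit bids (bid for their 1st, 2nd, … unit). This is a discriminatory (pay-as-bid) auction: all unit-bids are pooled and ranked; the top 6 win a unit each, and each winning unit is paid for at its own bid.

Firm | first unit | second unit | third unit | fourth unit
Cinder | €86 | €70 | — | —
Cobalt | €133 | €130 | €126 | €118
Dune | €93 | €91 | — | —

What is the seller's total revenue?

Total revenue: €691

Pooled unit-bids ranked (top 6): 133 (Cobalt-1), 130 (Cobalt-2), 126 (Cobalt-3), 118 (Cobalt-4), 93 (Dune-1), 91 (Dune-2)
Next rejected bid: €86 (not a price — pay-as-bid).
Each winning unit pays its own bid.
Revenue = 133 + 130 + 126 + 118 + 93 + 91 = €691.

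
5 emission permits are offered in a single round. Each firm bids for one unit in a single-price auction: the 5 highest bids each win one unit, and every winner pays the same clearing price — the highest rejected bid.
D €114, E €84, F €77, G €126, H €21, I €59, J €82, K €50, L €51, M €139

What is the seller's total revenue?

Sorting: 139 (M), 126 (G), 114 (D), 84 (E), 82 (J), 77 (F), 59 (I), …
Top 5: M, G, D, E, J.
First losing bid is F's €77, which sets the uniform price.
Total revenue = 5 × €77 = €385.

Total revenue: €385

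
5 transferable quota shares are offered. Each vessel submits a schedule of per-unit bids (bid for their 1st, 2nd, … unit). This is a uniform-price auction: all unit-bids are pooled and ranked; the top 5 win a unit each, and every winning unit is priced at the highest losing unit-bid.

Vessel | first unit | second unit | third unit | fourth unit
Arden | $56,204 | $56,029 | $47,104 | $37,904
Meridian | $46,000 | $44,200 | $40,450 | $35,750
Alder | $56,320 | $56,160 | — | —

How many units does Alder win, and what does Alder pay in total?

All unit-bids, highest first — top 5: 56,320 (Alder-1), 56,204 (Arden-1), 56,160 (Alder-2), 56,029 (Arden-2), 47,104 (Arden-3)
Highest rejected unit-bid = $46,000.
Alder wins 2 unit(s) at $46,000 each.

Alder: 2 units, pays $92,000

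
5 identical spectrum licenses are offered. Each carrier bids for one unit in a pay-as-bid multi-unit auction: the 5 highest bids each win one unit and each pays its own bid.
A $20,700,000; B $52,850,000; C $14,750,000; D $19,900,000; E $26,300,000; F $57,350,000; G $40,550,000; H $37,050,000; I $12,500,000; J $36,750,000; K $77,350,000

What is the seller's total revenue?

Total revenue: $265,150,000

Sorting: 77,350,000 (K), 57,350,000 (F), 52,850,000 (B), 40,550,000 (G), 37,050,000 (H), 36,750,000 (J), 26,300,000 (E), …
The 5 highest are K, F, B, G, H.
Total revenue = 77,350,000 + 57,350,000 + 52,850,000 + 40,550,000 + 37,050,000 = $265,150,000.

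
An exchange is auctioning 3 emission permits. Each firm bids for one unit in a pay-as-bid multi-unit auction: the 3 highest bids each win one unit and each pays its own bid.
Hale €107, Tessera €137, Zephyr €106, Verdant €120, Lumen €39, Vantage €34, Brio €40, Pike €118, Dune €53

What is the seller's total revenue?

Total revenue: €375

Ordering the bids: 137 (Tessera), 120 (Verdant), 118 (Pike), 107 (Hale), 106 (Zephyr), …
Winners (3 units): Tessera, Verdant, Pike.
Total revenue = 137 + 120 + 118 = €375.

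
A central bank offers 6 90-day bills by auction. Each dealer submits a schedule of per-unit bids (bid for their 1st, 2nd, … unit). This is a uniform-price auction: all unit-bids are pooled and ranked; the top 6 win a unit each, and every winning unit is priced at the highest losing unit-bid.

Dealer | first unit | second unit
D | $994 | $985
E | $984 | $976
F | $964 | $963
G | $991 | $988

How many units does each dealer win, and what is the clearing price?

D 2, E 2, G 2; clearing price $964

Pooled unit-bids ranked (top 6): 994 (D-1), 991 (G-1), 988 (G-2), 985 (D-2), 984 (E-1), 976 (E-2)
Highest rejected unit-bid = $964.
Allocation: D 2, E 2, G 2.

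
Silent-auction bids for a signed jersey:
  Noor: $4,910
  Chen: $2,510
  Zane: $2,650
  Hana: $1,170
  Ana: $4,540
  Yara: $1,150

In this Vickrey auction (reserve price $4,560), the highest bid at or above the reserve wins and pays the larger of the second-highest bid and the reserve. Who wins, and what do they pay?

Noor pays $4,560

Bids in order: 4,910 (Noor) > 4,540 (Ana) > 2,650 (Zane) > 2,510 (Chen) > 1,170 (Hana) > 1,150 (Yara)
Highest eligible bid: Noor at $4,910.
max(second-highest $4,540, reserve $4,560) = $4,560.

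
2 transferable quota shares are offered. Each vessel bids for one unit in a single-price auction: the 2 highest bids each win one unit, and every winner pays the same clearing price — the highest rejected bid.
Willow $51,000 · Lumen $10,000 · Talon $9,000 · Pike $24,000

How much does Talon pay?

Talon pays $0

Bids ranked high→low: 51,000 (Willow), 24,000 (Pike), 10,000 (Lumen), 9,000 (Talon)
The 2 highest are Willow, Pike.
First losing bid is Lumen's $10,000, which sets the uniform price.
Talon does not win → pays $0.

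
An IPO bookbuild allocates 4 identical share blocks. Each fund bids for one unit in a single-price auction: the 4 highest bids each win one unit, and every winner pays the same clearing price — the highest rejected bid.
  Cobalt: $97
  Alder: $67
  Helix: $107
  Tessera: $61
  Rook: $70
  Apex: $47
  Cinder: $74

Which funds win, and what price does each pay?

Helix, Cobalt, Cinder, Rook; each pays $67

Sorting: 107 (Helix), 97 (Cobalt), 74 (Cinder), 70 (Rook), 67 (Alder), 61 (Tessera), …
Top 4: Helix, Cobalt, Cinder, Rook.
Highest unsuccessful bid: $67 → clearing price.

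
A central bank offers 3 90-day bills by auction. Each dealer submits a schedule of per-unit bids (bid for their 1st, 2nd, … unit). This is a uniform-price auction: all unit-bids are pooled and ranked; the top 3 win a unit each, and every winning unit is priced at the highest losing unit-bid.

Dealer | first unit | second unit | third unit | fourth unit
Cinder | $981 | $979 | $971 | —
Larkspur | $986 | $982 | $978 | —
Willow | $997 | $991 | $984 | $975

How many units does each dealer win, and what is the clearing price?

Larkspur 1, Willow 2; clearing price $984

Merging the schedules and taking the best 3: 997 (Willow-1), 991 (Willow-2), 986 (Larkspur-1)
Highest rejected unit-bid = $984.
Allocation: Larkspur 1, Willow 2.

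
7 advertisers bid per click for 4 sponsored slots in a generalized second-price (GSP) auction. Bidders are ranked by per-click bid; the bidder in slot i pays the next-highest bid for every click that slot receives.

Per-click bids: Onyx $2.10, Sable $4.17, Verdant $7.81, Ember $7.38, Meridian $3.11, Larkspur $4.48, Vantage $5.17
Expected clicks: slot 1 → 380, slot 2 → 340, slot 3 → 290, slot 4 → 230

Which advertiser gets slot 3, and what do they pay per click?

Vantage; $4.48 per click

Ranked by bid: $7.81 (Verdant) > $7.38 (Ember) > $5.17 (Vantage) > $4.48 (Larkspur) > $4.17 (Sable) > …
Slot 3 goes to the third-ranked bidder, Vantage, who pays the next bid down: $4.48/click.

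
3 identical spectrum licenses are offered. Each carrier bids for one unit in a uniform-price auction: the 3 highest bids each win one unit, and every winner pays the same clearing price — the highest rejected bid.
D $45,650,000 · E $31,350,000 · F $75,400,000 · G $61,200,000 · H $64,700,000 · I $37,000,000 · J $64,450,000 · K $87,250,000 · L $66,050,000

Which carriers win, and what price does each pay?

Ordering the bids: 87,250,000 (K), 75,400,000 (F), 66,050,000 (L), 64,700,000 (H), 64,450,000 (J), …
The 3 highest are K, F, L.
First losing bid is H's $64,700,000, which sets the uniform price.

K, F, L; each pays $64,700,000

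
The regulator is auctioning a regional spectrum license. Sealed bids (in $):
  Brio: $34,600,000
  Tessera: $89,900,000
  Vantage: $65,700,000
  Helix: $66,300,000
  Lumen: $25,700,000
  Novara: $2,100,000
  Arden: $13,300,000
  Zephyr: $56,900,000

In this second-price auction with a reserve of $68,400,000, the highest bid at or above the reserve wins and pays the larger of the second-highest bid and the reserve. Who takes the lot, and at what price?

Bids in order: 89,900,000 (Tessera) > 66,300,000 (Helix) > 65,700,000 (Vantage) > 56,900,000 (Zephyr) > 34,600,000 (Brio) > 25,700,000 (Lumen) > …
Tessera has the top bid at or above the reserve ($89,900,000).
Second-highest bid $66,300,000 is below the reserve $68,400,000, so the reserve binds → payment $68,400,000.

Tessera pays $68,400,000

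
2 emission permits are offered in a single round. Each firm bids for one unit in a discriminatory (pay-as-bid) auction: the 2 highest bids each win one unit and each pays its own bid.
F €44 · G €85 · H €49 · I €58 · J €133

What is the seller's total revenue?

Total revenue: €218

Sorting: 133 (J), 85 (G), 58 (I), 49 (H), …
Top 2: J, G.
Total revenue = 133 + 85 = €218.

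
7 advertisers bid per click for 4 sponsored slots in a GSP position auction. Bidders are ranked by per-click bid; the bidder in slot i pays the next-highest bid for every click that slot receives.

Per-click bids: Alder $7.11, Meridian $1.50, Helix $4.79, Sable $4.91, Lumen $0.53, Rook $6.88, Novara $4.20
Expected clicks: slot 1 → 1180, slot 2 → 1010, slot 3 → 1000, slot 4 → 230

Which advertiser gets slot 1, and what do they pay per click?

Ranked by bid: $7.11 (Alder) > $6.88 (Rook) > $4.91 (Sable) > $4.79 (Helix) > $4.20 (Novara) > …
Slot 1 goes to the first-ranked bidder, Alder, who pays the next bid down: $6.88/click.

Alder; $6.88 per click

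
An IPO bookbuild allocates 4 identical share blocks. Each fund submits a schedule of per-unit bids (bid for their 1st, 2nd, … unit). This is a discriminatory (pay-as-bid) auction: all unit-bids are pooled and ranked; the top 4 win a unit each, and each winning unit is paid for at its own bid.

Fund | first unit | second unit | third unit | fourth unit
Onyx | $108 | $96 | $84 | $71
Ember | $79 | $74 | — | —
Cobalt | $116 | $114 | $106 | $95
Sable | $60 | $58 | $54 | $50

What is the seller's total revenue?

Merging the schedules and taking the best 4: 116 (Cobalt-1), 114 (Cobalt-2), 108 (Onyx-1), 106 (Cobalt-3)
Next rejected bid: $96 (not a price — pay-as-bid).
Each winning unit pays its own bid.
Revenue = 116 + 114 + 108 + 106 = $444.

Total revenue: $444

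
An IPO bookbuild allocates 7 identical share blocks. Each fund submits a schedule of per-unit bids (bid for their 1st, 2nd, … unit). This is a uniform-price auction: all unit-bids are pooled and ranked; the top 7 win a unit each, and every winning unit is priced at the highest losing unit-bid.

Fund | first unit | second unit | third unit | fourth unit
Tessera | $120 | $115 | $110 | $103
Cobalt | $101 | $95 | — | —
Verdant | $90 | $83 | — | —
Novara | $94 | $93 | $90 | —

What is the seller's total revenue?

All unit-bids, highest first — top 7: 120 (Tessera-1), 115 (Tessera-2), 110 (Tessera-3), 103 (Tessera-4), 101 (Cobalt-1), 95 (Cobalt-2), 94 (Novara-1)
The (k+1)-th unit-bid is $93.
Allocation: Cobalt 2, Novara 1, Tessera 4. Every unit priced at $93.
Revenue = 7 × 93 = $651.

Total revenue: $651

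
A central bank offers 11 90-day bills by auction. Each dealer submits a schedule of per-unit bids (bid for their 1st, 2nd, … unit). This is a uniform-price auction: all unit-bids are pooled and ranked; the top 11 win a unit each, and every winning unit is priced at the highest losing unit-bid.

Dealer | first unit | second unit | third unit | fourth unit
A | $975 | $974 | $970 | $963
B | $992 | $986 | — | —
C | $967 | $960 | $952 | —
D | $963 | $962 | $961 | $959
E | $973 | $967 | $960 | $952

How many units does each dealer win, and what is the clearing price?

Pooled unit-bids ranked (top 11): 992 (B-1), 986 (B-2), 975 (A-1), 974 (A-2), 973 (E-1), 970 (A-3), 967 (C-1), 967 (E-2), 963 (A-4), 963 (D-1), 962 (D-2)
First bid not allocated: $961.
Allocation: A 4, B 2, C 1, D 2, E 2.

A 4, B 2, C 1, D 2, E 2; clearing price $961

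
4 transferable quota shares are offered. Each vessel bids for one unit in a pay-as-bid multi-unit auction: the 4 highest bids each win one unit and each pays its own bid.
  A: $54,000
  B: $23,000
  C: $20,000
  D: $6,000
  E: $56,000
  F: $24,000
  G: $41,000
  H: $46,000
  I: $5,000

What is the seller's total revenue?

Total revenue: $197,000

Bids ranked high→low: 56,000 (E), 54,000 (A), 46,000 (H), 41,000 (G), 24,000 (F), 23,000 (B), …
The 4 highest are E, A, H, G.
Total revenue = 56,000 + 54,000 + 46,000 + 41,000 = $197,000.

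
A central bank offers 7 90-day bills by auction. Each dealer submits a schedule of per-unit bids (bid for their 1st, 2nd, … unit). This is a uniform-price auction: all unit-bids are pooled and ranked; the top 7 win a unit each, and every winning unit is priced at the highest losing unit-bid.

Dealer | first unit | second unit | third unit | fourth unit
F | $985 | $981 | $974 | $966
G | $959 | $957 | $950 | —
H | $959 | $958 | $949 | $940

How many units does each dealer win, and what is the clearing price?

F 4, G 1, H 2; clearing price $957

All unit-bids, highest first — top 7: 985 (F-1), 981 (F-2), 974 (F-3), 966 (F-4), 959 (G-1), 959 (H-1), 958 (H-2)
The (k+1)-th unit-bid is $957.
Allocation: F 4, G 1, H 2.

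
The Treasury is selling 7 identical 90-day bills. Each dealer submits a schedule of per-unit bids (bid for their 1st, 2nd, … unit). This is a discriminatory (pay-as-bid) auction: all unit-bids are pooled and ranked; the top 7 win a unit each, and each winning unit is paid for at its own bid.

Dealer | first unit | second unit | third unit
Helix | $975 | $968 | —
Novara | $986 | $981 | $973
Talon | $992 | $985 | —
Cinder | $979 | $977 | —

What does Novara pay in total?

All unit-bids, highest first — top 7: 992 (Talon-1), 986 (Novara-1), 985 (Talon-2), 981 (Novara-2), 979 (Cinder-1), 977 (Cinder-2), 975 (Helix-1)
Next rejected bid: $973 (not a price — pay-as-bid).
Novara's winning unit-bids: 986 + 981 = $1,967.

Novara pays $1,967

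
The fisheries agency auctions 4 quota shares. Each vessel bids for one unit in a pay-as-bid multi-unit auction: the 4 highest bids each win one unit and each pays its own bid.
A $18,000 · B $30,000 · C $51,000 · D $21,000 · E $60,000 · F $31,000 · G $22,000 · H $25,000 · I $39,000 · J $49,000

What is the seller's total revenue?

Total revenue: $199,000

Ordering the bids: 60,000 (E), 51,000 (C), 49,000 (J), 39,000 (I), 31,000 (F), 30,000 (B), …
Top 4: E, C, J, I.
Total revenue = 60,000 + 51,000 + 49,000 + 39,000 = $199,000.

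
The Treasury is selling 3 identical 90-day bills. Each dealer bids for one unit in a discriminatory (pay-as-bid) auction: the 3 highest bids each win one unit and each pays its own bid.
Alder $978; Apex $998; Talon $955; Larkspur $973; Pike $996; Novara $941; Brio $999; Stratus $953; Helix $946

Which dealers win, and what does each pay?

Brio $999, Apex $998, Pike $996

Sorting: 999 (Brio), 998 (Apex), 996 (Pike), 978 (Alder), 973 (Larkspur), …
Top 3: Brio, Apex, Pike.
Each winner pays its own bid: Brio $999, Apex $998, Pike $996.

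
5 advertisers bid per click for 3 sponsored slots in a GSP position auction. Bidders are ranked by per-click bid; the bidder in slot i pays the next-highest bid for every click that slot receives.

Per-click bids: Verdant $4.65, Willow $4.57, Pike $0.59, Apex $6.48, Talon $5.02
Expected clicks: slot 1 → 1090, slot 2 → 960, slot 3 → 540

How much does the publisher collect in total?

Per-click bids in order: $6.48 (Apex) > $5.02 (Talon) > $4.65 (Verdant) > $4.57 (Willow) > …
Slot 1: Apex pays $5.02 × 1090 = $5471.80
Slot 2: Talon pays $4.65 × 960 = $4464.00
Slot 3: Verdant pays $4.57 × 540 = $2467.80
Total = $12403.60

Total revenue: $12403.60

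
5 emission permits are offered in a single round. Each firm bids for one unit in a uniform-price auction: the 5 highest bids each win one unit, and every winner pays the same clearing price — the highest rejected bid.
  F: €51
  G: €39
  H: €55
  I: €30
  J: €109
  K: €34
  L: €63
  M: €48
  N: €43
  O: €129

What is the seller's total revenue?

Ordering the bids: 129 (O), 109 (J), 63 (L), 55 (H), 51 (F), 48 (M), 43 (N), …
Top 5: O, J, L, H, F.
Highest unsuccessful bid: €48 → clearing price.
Total revenue = 5 × €48 = €240.

Total revenue: €240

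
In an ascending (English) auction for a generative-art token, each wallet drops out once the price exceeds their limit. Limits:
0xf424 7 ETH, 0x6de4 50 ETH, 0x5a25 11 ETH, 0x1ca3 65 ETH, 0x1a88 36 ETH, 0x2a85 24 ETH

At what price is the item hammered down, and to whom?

0x1ca3 wins at 50 ETH

Rule: the price rises until one bidder remains; the winner pays the price at which the last rival dropped out.
Limits in order: 65 (0x1ca3) > 50 (0x6de4) > 36 (0x1a88) > 24 (0x2a85) > 11 (0x5a25) > 7 (0xf424)
Bidding ends when 0x6de4 exits at 50 ETH; 0x1ca3 takes it.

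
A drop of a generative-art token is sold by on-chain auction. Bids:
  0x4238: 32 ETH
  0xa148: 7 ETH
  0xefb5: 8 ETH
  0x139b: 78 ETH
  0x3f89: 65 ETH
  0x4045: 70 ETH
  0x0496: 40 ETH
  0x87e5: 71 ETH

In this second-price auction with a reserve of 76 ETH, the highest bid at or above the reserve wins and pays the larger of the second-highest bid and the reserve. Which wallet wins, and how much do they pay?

Bids in order: 78 (0x139b) > 71 (0x87e5) > 70 (0x4045) > 65 (0x3f89) > 40 (0x0496) > 32 (0x4238) > …
0x139b has the top bid at or above the reserve (78 ETH).
Second-highest bid 71 ETH is below the reserve 76 ETH, so the reserve binds → payment 76 ETH.

0x139b pays 76 ETH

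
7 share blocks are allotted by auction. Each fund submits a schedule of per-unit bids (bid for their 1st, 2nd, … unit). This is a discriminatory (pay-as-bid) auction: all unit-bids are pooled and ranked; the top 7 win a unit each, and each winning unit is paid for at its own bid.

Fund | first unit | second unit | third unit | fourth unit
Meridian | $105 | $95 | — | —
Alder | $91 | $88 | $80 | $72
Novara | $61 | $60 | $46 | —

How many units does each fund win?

Alder 4, Meridian 2, Novara 1

Pooled unit-bids ranked (top 7): 105 (Meridian-1), 95 (Meridian-2), 91 (Alder-1), 88 (Alder-2), 80 (Alder-3), 72 (Alder-4), 61 (Novara-1)
Next rejected bid: $60 (not a price — pay-as-bid).
Allocation: Alder 4, Meridian 2, Novara 1.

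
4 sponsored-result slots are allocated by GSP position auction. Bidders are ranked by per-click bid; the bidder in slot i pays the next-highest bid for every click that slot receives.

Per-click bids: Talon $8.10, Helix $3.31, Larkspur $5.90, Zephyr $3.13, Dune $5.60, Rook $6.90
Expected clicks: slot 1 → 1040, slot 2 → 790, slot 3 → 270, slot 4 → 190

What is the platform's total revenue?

Per-click bids in order: $8.10 (Talon) > $6.90 (Rook) > $5.90 (Larkspur) > $5.60 (Dune) > $3.31 (Helix) > …
Slot 1: Talon pays $6.90 × 1040 = $7176.00
Slot 2: Rook pays $5.90 × 790 = $4661.00
Slot 3: Larkspur pays $5.60 × 270 = $1512.00
Slot 4: Dune pays $3.31 × 190 = $628.90
Total = $13977.90

Total revenue: $13977.90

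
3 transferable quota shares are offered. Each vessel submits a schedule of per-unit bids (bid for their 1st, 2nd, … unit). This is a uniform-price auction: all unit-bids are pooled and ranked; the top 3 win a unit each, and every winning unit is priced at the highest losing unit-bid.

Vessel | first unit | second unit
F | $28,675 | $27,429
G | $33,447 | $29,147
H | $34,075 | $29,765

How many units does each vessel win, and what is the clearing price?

Pooled unit-bids ranked (top 3): 34,075 (H-1), 33,447 (G-1), 29,765 (H-2)
The (k+1)-th unit-bid is $29,147.
Allocation: G 1, H 2.

G 1, H 2; clearing price $29,147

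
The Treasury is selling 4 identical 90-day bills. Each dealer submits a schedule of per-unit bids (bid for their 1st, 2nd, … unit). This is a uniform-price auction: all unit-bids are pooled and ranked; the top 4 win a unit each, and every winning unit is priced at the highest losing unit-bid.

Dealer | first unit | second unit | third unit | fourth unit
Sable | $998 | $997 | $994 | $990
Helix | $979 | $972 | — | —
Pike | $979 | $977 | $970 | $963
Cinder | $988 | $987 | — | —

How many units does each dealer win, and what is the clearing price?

Sable 4; clearing price $988

Pooled unit-bids ranked (top 4): 998 (Sable-1), 997 (Sable-2), 994 (Sable-3), 990 (Sable-4)
Highest rejected unit-bid = $988.
Allocation: Sable 4.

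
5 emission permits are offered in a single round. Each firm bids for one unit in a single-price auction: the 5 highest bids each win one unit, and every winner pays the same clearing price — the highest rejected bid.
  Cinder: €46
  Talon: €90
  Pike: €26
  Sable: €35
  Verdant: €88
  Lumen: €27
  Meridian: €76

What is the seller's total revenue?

Sorting: 90 (Talon), 88 (Verdant), 76 (Meridian), 46 (Cinder), 35 (Sable), 27 (Lumen), 26 (Pike)
Top 5: Talon, Verdant, Meridian, Cinder, Sable.
Clearing price = highest rejected bid = €27.
Total revenue = 5 × €27 = €135.

Total revenue: €135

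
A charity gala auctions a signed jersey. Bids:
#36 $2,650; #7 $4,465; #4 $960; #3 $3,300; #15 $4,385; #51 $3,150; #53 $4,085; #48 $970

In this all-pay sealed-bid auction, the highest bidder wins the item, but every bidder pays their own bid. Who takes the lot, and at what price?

#7 pays $4,465

Bids in order: 4,465 (#7) > 4,385 (#15) > 4,085 (#53) > 3,300 (#3) > 3,150 (#51) > 2,650 (#36) > …
#7 is highest and takes the item; every bidder forfeits their bid.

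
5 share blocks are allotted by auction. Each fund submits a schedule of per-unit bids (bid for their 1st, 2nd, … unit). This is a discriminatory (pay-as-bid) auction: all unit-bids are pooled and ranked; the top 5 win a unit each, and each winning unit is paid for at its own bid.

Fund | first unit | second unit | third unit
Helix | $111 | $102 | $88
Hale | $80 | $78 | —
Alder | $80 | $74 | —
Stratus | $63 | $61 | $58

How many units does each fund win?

Alder 1, Hale 1, Helix 3

Merging the schedules and taking the best 5: 111 (Helix-1), 102 (Helix-2), 88 (Helix-3), 80 (Hale-1), 80 (Alder-1)
Next rejected bid: $78 (not a price — pay-as-bid).
Allocation: Alder 1, Hale 1, Helix 3.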